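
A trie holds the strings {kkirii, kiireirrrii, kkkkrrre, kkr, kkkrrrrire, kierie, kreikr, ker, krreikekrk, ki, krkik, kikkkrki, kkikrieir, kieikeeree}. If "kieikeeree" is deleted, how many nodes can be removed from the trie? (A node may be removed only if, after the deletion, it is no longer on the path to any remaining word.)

A node on "kieikeeree"'s path can go only if nothing else ends at it or branches off below it.
The suffix "ikeeree" (7 nodes) is used only by "kieikeeree"; the node for "kie" still has the child "r", so pruning stops there.
Nodes removed: 7

7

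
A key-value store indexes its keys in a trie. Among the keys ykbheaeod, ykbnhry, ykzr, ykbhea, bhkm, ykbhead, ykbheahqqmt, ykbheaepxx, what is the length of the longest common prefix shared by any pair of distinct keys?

7

Equivalently: take the maximum, over all pairs, of their longest common prefix length.
e.g. "ykbheaeod" and "ykbheaepxx" share the prefix "ykbheae" of length 7; no pair shares a longer one.
Longest shared-prefix length: 7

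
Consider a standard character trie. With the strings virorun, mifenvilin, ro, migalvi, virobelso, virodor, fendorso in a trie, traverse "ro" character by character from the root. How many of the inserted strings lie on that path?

Walk "ro" from the root; an end-of-word marker is hit whenever a stored word is a prefix of "ro".
Prefixes of the query that are stored words: "ro"
Count: 1

1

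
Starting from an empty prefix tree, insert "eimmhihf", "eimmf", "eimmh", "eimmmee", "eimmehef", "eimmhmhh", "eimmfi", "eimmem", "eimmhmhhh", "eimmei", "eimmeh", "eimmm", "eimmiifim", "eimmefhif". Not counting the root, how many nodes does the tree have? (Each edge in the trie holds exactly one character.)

32

Trace insertions, counting only characters that open a new branch:
  "eimmhihf" → 8 new (e, i, m, m, h, i, h, f)
  "eimmf" → prefix "eimm" already present; 1 new (f)
  "eimmh" → prefix "eimmh" already present; 0 new (none)
  "eimmmee" → prefix "eimm" already present; 3 new (m, e, e)
  "eimmehef" → prefix "eimm" already present; 4 new (e, h, e, f)
  "eimmhmhh" → prefix "eimmh" already present; 3 new (m, h, h)
  "eimmfi" → prefix "eimmf" already present; 1 new (i)
  "eimmem" → prefix "eimme" already present; 1 new (m)
  "eimmhmhhh" → prefix "eimmhmhh" already present; 1 new (h)
  "eimmei" → prefix "eimme" already present; 1 new (i)
  "eimmeh" → prefix "eimmeh" already present; 0 new (none)
  "eimmm" → prefix "eimmm" already present; 0 new (none)
  "eimmiifim" → prefix "eimm" already present; 5 new (i, i, f, i, m)
  "eimmefhif" → prefix "eimme" already present; 4 new (f, h, i, f)
Total nodes = 8 + 1 + 0 + 3 + 4 + 3 + 1 + 1 + 1 + 1 + 0 + 0 + 5 + 4 = 32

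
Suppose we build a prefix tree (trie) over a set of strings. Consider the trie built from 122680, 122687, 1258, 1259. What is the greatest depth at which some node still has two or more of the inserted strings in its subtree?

5

Equivalently: take the maximum, over all pairs, of their longest common prefix length.
e.g. "122680" and "122687" share the prefix "12268" of length 5; no pair shares a longer one.
Longest shared-prefix length: 5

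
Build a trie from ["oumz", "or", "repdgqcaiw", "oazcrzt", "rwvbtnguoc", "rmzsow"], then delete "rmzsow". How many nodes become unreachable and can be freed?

5

Walk "rmzsow" from the leaf back toward the root, removing each node that no remaining word uses.
The suffix "mzsow" (5 nodes) is used only by "rmzsow"; the node for "r" still has the child "e", so pruning stops there.
Nodes removed: 5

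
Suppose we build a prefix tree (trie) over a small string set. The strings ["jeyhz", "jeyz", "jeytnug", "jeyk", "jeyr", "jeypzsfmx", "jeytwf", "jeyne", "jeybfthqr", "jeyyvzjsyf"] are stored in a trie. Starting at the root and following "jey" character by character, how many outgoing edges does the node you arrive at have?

9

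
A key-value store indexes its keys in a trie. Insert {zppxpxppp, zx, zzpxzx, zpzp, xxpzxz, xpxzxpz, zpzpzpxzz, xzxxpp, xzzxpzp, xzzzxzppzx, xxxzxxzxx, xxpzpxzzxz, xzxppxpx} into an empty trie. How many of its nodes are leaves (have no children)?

12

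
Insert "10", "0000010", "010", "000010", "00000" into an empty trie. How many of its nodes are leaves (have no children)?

4

A leaf is a node with no children — equivalently, the end of a word that is not a proper prefix of any other stored word.
Those words: "0000010", "000010", "010", "10"
Leaf count: 4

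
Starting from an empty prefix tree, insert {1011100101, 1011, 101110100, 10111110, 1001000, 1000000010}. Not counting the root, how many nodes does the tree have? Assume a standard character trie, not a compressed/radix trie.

28

Trie structure (* marks end of a word):
(root)
└─ 1
   └─ 0
      ├─ 0
      │  ├─ 0
      │  │  └─ 0
      │  │     └─ 0
      │  │        └─ 0
      │  │           └─ 0
      │  │              └─ 1
      │  │                 └─ 0 *
      │  └─ 1
      │     └─ 0
      │        └─ 0
      │           └─ 0 *
      └─ 1
         └─ 1 *
            └─ 1
               ├─ 0
               │  ├─ 0
               │  │  └─ 1
               │  │     └─ 0
               │  │        └─ 1 *
               │  └─ 1
               │     └─ 0
               │        └─ 0 *
               └─ 1
                  └─ 1
                     └─ 0 *
Counting every labelled node above: 28.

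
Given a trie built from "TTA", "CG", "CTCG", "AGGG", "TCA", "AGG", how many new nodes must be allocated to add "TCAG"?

"TCA" is already a path in the trie; the remaining "G" must be added.
Each of the 1 remaining characters creates one node.

1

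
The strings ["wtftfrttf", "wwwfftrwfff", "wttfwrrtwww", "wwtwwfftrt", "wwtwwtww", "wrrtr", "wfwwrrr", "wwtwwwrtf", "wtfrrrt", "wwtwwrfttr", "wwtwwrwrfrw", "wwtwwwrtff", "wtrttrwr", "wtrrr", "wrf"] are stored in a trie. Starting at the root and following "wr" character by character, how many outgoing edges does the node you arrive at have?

Follow the path "wr" to its node, then look at its outgoing edges.
Characters that immediately follow "wr" among the stored strings: {f, r}.
That node has 2 child edges.

2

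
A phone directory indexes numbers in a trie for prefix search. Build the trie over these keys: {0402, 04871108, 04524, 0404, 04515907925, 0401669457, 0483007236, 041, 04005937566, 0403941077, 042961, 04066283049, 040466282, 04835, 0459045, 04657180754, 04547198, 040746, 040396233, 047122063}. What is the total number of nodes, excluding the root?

Insert word by word; a character creates a node only if that edge doesn't already exist:
  "0402" → 4 new (0, 4, 0, 2)
  "04871108" → prefix "04" already present; 6 new (8, 7, 1, 1, 0, 8)
  "04524" → prefix "04" already present; 3 new (5, 2, 4)
  "0404" → prefix "040" already present; 1 new (4)
  "04515907925" → prefix "045" already present; 8 new (1, 5, 9, 0, 7, 9, 2, 5)
  "0401669457" → prefix "040" already present; 7 new (1, 6, 6, 9, 4, 5, 7)
  "0483007236" → prefix "048" already present; 7 new (3, 0, 0, 7, 2, 3, 6)
  "041" → prefix "04" already present; 1 new (1)
  "04005937566" → prefix "040" already present; 8 new (0, 5, 9, 3, 7, 5, 6, 6)
  "0403941077" → prefix "040" already present; 7 new (3, 9, 4, 1, 0, 7, 7)
  "042961" → prefix "04" already present; 4 new (2, 9, 6, 1)
  "04066283049" → prefix "040" already present; 8 new (6, 6, 2, 8, 3, 0, 4, 9)
  "040466282" → prefix "0404" already present; 5 new (6, 6, 2, 8, 2)
  "04835" → prefix "0483" already present; 1 new (5)
  "0459045" → prefix "045" already present; 4 new (9, 0, 4, 5)
  "04657180754" → prefix "04" already present; 9 new (6, 5, 7, 1, 8, 0, 7, 5, 4)
  "04547198" → prefix "045" already present; 5 new (4, 7, 1, 9, 8)
  "040746" → prefix "040" already present; 3 new (7, 4, 6)
  "040396233" → prefix "04039" already present; 4 new (6, 2, 3, 3)
  "047122063" → prefix "04" already present; 7 new (7, 1, 2, 2, 0, 6, 3)
Total nodes = 4 + 6 + 3 + 1 + 8 + 7 + 7 + 1 + 8 + 7 + 4 + 8 + 5 + 1 + 4 + 9 + 5 + 3 + 4 + 7 = 102

102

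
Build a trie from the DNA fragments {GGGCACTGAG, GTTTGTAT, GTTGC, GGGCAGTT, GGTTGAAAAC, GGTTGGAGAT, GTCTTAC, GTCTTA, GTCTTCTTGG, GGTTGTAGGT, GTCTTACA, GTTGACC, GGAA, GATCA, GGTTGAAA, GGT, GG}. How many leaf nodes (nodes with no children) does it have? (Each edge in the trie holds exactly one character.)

Leaves are exactly the stored words that no other stored word extends.
Those words: "GATCA", "GGAA", "GGGCACTGAG", "GGGCAGTT", "GGTTGAAAAC", "GGTTGGAGAT", "GGTTGTAGGT", "GTCTTACA", "GTCTTCTTGG", "GTTGACC", "GTTGC", "GTTTGTAT"
Leaf count: 12

12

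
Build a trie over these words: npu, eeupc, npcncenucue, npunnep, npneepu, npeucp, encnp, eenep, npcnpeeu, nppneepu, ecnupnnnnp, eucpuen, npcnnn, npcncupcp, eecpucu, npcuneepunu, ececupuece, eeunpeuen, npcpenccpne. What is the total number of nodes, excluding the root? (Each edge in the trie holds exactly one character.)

103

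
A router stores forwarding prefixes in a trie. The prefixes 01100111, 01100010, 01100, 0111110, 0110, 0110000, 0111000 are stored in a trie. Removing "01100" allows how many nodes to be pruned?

A node on "01100"'s path can go only if nothing else ends at it or branches off below it.
Every node on "01100" is still needed (e.g. by "01100111"), so nothing is freed.
Nodes removed: 0

0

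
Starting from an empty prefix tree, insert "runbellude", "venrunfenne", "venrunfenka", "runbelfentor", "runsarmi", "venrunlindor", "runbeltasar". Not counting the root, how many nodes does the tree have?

Trace insertions, counting only characters that open a new branch:
  "runbellude" → 10 new (r, u, n, b, e, l, l, u, d, e)
  "venrunfenne" → 11 new (v, e, n, r, u, n, f, e, n, n, e)
  "venrunfenka" → prefix "venrunfen" already present; 2 new (k, a)
  "runbelfentor" → prefix "runbel" already present; 6 new (f, e, n, t, o, r)
  "runsarmi" → prefix "run" already present; 5 new (s, a, r, m, i)
  "venrunlindor" → prefix "venrun" already present; 6 new (l, i, n, d, o, r)
  "runbeltasar" → prefix "runbel" already present; 5 new (t, a, s, a, r)
Total nodes = 10 + 11 + 2 + 6 + 5 + 6 + 5 = 45

45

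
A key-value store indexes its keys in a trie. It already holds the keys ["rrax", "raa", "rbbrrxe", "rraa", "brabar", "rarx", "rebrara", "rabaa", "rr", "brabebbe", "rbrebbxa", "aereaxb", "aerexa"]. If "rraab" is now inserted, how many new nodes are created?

The longest prefix of "rraab" already in the trie is "rraa" (length 4).
So 5 − 4 = 1 new nodes.

1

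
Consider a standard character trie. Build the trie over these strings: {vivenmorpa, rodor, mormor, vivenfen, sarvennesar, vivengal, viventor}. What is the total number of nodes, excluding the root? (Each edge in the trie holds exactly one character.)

Count nodes per top-level branch (shared prefixes stored once):
  'm'-branch (mormor): 6 nodes
  'r'-branch (rodor): 5 nodes
  's'-branch (sarvennesar): 11 nodes
  'v'-branch (vivenfen, vivengal, vivenmorpa, viventor): 19 nodes
Sum: 41

41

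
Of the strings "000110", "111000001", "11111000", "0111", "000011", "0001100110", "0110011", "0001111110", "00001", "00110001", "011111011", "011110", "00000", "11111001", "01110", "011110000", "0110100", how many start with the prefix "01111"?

3

Traverse to the node for "01111", then collect every word in that subtree.
Words under "01111": 011110, 011110000, 011111011
Count: 3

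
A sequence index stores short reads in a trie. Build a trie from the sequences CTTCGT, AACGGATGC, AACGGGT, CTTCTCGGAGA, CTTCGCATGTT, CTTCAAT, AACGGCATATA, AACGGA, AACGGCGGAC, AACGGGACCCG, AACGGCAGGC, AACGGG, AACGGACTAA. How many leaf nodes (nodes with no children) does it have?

11

Leaves are exactly the stored words that no other stored word extends.
Those words: "AACGGACTAA", "AACGGATGC", "AACGGCAGGC", "AACGGCATATA", "AACGGCGGAC", "AACGGGACCCG", "AACGGGT", "CTTCAAT", "CTTCGCATGTT", "CTTCGT", "CTTCTCGGAGA"
Leaf count: 11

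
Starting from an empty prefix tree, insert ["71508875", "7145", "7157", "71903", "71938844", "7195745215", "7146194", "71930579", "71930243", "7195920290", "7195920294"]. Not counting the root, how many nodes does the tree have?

For each word, the new-node count is its length minus the longest prefix already in the trie:
  "71508875" → 8 new (7, 1, 5, 0, 8, 8, 7, 5)
  "7145" → prefix "71" already present; 2 new (4, 5)
  "7157" → prefix "715" already present; 1 new (7)
  "71903" → prefix "71" already present; 3 new (9, 0, 3)
  "71938844" → prefix "719" already present; 5 new (3, 8, 8, 4, 4)
  "7195745215" → prefix "719" already present; 7 new (5, 7, 4, 5, 2, 1, 5)
  "7146194" → prefix "714" already present; 4 new (6, 1, 9, 4)
  "71930579" → prefix "7193" already present; 4 new (0, 5, 7, 9)
  "71930243" → prefix "71930" already present; 3 new (2, 4, 3)
  "7195920290" → prefix "7195" already present; 6 new (9, 2, 0, 2, 9, 0)
  "7195920294" → prefix "719592029" already present; 1 new (4)
Total nodes = 8 + 2 + 1 + 3 + 5 + 7 + 4 + 4 + 3 + 6 + 1 = 44

44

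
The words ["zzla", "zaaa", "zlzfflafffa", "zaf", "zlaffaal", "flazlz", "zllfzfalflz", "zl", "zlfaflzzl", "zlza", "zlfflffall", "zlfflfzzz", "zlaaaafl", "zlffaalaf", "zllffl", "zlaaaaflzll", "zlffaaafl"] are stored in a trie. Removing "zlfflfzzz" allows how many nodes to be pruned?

3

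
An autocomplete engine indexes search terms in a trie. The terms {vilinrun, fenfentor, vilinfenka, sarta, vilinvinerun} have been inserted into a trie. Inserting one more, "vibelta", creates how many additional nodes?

Walking "vibelta" from the root, the first 2 characters ("vi") follow existing edges; "b" is the first miss.
So 7 − 2 = 5 new nodes.

5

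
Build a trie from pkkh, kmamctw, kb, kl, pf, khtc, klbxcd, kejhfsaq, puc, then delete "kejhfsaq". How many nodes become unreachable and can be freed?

After clearing the end-marker at "kejhfsaq", prune upward until reaching a node still needed by another word.
The suffix "ejhfsaq" (7 nodes) is used only by "kejhfsaq"; the node for "k" still has the child "m", so pruning stops there.
Nodes removed: 7

7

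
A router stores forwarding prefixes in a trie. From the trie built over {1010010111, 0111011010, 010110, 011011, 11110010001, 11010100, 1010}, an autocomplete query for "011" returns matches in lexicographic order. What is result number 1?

011011

Filter for "011…" and sort: "011011", "0111011010"
Position 1: 011011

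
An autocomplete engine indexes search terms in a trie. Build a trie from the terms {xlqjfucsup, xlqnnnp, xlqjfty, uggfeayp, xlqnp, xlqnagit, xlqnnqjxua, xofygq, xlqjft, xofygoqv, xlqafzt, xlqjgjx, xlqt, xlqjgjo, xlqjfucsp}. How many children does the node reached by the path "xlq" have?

Walk "xlq" from the root, arriving at one node.
Distinct next characters after "xlq": a, j, n, t.
That node has 4 child edges.

4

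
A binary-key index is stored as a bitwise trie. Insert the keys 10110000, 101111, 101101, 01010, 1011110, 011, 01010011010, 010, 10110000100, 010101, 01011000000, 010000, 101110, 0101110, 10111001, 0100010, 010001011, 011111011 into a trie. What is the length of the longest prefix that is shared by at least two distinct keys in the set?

Equivalently: take the maximum, over all pairs, of their longest common prefix length.
"10110000" and "10110000100" agree on "10110000" (8 characters) before diverging; nothing deeper is shared.
Longest shared-prefix length: 8

8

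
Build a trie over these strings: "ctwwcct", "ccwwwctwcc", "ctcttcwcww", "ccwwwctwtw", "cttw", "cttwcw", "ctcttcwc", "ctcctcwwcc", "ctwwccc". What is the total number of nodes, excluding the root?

Insert word by word; a character creates a node only if that edge doesn't already exist:
  "ctwwcct" → 7 new (c, t, w, w, c, c, t)
  "ccwwwctwcc" → prefix "c" already present; 9 new (c, w, w, w, c, t, w, c, c)
  "ctcttcwcww" → prefix "ct" already present; 8 new (c, t, t, c, w, c, w, w)
  "ccwwwctwtw" → prefix "ccwwwctw" already present; 2 new (t, w)
  "cttw" → prefix "ct" already present; 2 new (t, w)
  "cttwcw" → prefix "cttw" already present; 2 new (c, w)
  "ctcttcwc" → prefix "ctcttcwc" already present; 0 new (none)
  "ctcctcwwcc" → prefix "ctc" already present; 7 new (c, t, c, w, w, c, c)
  "ctwwccc" → prefix "ctwwcc" already present; 1 new (c)
Total nodes = 7 + 9 + 8 + 2 + 2 + 2 + 0 + 7 + 1 = 38

38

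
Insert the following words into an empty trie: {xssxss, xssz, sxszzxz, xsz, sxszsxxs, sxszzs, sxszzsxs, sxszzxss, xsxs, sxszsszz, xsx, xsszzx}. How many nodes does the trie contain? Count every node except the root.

31

Count nodes per top-level branch (shared prefixes stored once):
  's'-branch (sxszsszz, sxszsxxs, sxszzs, sxszzsxs, sxszzxss, sxszzxz): 19 nodes
  'x'-branch (xssxss, xssz, xsszzx, xsx, xsxs, xsz): 12 nodes
Sum: 31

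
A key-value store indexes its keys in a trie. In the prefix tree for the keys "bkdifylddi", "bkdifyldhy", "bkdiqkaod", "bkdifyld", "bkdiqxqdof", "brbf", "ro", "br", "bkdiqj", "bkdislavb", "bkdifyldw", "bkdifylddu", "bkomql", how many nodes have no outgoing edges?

11

A leaf is a node with no children — equivalently, the end of a word that is not a proper prefix of any other stored word.
Those words: "bkdifylddi", "bkdifylddu", "bkdifyldhy", "bkdifyldw", "bkdiqj", "bkdiqkaod", "bkdiqxqdof", "bkdislavb", "bkomql", "brbf", "ro"
Leaf count: 11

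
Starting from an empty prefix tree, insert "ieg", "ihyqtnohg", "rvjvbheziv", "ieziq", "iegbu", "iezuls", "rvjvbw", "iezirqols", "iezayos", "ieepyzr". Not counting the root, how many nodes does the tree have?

44

Count nodes per top-level branch (shared prefixes stored once):
  'i'-branch (ieepyzr, ieg, iegbu, iezayos, ieziq, iezirqols, iezuls, ihyqtnohg): 33 nodes
  'r'-branch (rvjvbheziv, rvjvbw): 11 nodes
Sum: 44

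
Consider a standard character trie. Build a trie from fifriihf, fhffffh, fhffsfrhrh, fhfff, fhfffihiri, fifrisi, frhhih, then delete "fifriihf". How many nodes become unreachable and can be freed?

A node on "fifriihf"'s path can go only if nothing else ends at it or branches off below it.
The suffix "ihf" (3 nodes) is used only by "fifriihf"; the node for "fifri" still has the child "s", so pruning stops there.
Nodes removed: 3

3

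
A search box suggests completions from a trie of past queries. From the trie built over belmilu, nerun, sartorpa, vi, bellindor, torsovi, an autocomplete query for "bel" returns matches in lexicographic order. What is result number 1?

bellindor

DFS of the "bel" subtree visits, in order: "bellindor", "belmilu"
Position 1: bellindor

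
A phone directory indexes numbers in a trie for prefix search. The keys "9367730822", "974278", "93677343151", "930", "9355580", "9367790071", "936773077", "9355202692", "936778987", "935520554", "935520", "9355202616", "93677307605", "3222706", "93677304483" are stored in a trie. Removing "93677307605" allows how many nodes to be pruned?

3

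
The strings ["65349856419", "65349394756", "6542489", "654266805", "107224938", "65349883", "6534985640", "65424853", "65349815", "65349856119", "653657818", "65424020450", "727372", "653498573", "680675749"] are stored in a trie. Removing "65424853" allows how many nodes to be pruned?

A node on "65424853"'s path can go only if nothing else ends at it or branches off below it.
The suffix "53" (2 nodes) is used only by "65424853"; the node for "654248" still has the child "9", so pruning stops there.
Nodes removed: 2

2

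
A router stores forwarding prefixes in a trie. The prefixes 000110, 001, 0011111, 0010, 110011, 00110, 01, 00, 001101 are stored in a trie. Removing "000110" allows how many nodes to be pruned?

Walk "000110" from the leaf back toward the root, removing each node that no remaining word uses.
The suffix "0110" (4 nodes) is used only by "000110"; the node for "00" still has the child "1", so pruning stops there.
Nodes removed: 4

4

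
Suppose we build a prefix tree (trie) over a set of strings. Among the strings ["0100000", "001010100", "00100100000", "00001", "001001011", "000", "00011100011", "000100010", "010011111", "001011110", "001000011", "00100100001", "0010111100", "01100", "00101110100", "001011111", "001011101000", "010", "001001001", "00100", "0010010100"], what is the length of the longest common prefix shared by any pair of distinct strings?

Look for the deepest trie node that still has at least two words in its subtree.
"00101110100" and "001011101000" agree on "00101110100" (11 characters) before diverging; nothing deeper is shared.
Longest shared-prefix length: 11

11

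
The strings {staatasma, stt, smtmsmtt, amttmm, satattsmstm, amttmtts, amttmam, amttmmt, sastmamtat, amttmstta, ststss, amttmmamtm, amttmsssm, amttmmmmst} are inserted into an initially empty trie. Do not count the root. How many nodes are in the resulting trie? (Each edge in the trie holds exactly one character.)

66

Count nodes per top-level branch (shared prefixes stored once):
  'a'-branch (amttmam, amttmm, amttmmamtm, amttmmmmst, amttmmt, amttmsssm, amttmstta, amttmtts): 27 nodes
  's'-branch (sastmamtat, satattsmstm, smtmsmtt, staatasma, ststss, stt): 39 nodes
Sum: 66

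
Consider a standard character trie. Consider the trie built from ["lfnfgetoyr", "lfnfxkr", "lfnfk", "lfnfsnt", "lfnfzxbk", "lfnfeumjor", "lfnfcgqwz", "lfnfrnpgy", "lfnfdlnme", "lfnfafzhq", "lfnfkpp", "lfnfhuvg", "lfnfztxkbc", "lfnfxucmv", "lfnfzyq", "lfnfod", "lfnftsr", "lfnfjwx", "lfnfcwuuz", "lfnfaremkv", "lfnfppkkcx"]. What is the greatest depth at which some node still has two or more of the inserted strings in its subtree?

The deepest shared node is where two words last agree before diverging.
"lfnfafzhq" and "lfnfaremkv" agree on "lfnfa" (5 characters) before diverging; nothing deeper is shared.
Longest shared-prefix length: 5

5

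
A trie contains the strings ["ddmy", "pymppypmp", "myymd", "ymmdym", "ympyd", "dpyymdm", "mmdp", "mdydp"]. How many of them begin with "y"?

Traverse to the node for "y", then collect every word in that subtree.
Words under "y": ymmdym, ympyd
Count: 2

2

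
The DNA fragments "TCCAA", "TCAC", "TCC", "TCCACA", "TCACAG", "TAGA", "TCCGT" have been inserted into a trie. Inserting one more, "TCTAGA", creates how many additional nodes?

4

The longest prefix of "TCTAGA" already in the trie is "TC" (length 2).
So 6 − 2 = 4 new nodes.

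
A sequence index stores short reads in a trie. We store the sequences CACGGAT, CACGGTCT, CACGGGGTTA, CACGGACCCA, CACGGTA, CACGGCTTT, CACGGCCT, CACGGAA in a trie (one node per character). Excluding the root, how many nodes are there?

27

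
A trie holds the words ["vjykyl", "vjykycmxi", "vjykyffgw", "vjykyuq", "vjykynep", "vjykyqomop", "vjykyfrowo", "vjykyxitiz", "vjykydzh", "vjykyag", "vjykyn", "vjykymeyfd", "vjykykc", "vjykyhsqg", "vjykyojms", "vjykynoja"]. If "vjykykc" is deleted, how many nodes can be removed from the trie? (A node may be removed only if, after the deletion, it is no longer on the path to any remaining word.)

After clearing the end-marker at "vjykykc", prune upward until reaching a node still needed by another word.
The suffix "kc" (2 nodes) is used only by "vjykykc"; the node for "vjyky" still has the child "l", so pruning stops there.
Nodes removed: 2

2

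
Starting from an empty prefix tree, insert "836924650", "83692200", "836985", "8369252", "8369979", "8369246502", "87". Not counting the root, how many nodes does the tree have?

Count nodes per top-level branch (shared prefixes stored once):
  '8'-branch (83692200, 836924650, 8369246502, 8369252, 836985, 8369979, 87): 21 nodes
Sum: 21

21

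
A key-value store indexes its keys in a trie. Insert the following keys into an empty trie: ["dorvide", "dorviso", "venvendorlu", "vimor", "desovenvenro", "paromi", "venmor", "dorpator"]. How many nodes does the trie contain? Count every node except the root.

49

For each word, the new-node count is its length minus the longest prefix already in the trie:
  "dorvide" → 7 new (d, o, r, v, i, d, e)
  "dorviso" → prefix "dorvi" already present; 2 new (s, o)
  "venvendorlu" → 11 new (v, e, n, v, e, n, d, o, r, l, u)
  "vimor" → prefix "v" already present; 4 new (i, m, o, r)
  "desovenvenro" → prefix "d" already present; 11 new (e, s, o, v, e, n, v, e, n, r, o)
  "paromi" → 6 new (p, a, r, o, m, i)
  "venmor" → prefix "ven" already present; 3 new (m, o, r)
  "dorpator" → prefix "dor" already present; 5 new (p, a, t, o, r)
Total nodes = 7 + 2 + 11 + 4 + 11 + 6 + 3 + 5 = 49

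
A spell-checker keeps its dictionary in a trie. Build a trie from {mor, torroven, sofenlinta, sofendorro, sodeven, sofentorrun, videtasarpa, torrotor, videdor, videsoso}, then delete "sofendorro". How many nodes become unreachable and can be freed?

5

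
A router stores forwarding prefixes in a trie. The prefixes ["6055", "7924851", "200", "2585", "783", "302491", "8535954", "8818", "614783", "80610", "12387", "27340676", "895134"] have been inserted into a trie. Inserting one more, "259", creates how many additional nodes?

1

"25" is already a path in the trie; the remaining "9" must be added.
New nodes needed: |"259"| − 2 = 3 − 2 = 1.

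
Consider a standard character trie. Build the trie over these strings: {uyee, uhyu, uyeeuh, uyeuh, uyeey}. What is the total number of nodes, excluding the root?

12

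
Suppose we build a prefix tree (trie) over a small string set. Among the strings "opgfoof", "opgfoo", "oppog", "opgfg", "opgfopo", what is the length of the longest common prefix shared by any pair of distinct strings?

6

The deepest shared node is where two words last agree before diverging.
"opgfoo" and "opgfoof" agree on "opgfoo" (6 characters) before diverging; nothing deeper is shared.
Longest shared-prefix length: 6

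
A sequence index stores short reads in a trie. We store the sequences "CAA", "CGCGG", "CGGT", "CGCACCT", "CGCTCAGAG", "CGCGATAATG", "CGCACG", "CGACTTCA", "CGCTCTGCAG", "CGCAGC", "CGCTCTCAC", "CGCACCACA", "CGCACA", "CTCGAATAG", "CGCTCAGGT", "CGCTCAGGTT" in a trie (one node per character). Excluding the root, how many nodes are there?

57

Count nodes per top-level branch (shared prefixes stored once):
  'C'-branch (CAA, CGACTTCA, CGCACA, CGCACCACA, CGCACCT, CGCACG, CGCAGC, CGCGATAATG, CGCGG, CGCTCAGAG, CGCTCAGGT, CGCTCAGGTT, CGCTCTCAC, CGCTCTGCAG, CGGT, CTCGAATAG): 57 nodes
Sum: 57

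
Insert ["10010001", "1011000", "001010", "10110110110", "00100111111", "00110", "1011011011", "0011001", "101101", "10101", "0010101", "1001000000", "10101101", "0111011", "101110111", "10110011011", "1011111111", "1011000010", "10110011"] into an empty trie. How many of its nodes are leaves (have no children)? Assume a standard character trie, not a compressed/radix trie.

A leaf is a node with no children — equivalently, the end of a word that is not a proper prefix of any other stored word.
Those words: "00100111111", "0010101", "0011001", "0111011", "1001000000", "10010001", "10101101", "1011000010", "10110011011", "10110110110", "101110111", "1011111111"
Leaf count: 12

12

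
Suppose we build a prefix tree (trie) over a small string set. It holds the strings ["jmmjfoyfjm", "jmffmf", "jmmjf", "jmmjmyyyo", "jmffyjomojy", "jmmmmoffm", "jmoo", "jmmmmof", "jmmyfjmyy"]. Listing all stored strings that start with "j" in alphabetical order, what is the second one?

jmffyjomojy

DFS of the "j" subtree visits, in order: "jmffmf", "jmffyjomojy", "jmmjf", "jmmjfoyfjm", "jmmjmyyyo", "jmmmmof", "jmmmmoffm", "jmmyfjmyy", "jmoo"
The 2nd is jmffyjomojy.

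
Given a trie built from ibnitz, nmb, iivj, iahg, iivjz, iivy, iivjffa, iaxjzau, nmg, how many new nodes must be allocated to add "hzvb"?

Nothing in the trie begins with "h"; the whole of "hzvb" is new.
4 − 0 = 4 new nodes.

4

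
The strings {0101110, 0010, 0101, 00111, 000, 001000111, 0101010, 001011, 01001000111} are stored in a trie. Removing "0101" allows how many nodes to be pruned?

Walk "0101" from the leaf back toward the root, removing each node that no remaining word uses.
Every node on "0101" is still needed (e.g. by "0101110"), so nothing is freed.
Nodes removed: 0

0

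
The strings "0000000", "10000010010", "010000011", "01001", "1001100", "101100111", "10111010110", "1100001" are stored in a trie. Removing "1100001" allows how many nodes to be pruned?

A node on "1100001"'s path can go only if nothing else ends at it or branches off below it.
The suffix "100001" (6 nodes) is used only by "1100001"; the node for "1" still has the child "0", so pruning stops there.
Nodes removed: 6

6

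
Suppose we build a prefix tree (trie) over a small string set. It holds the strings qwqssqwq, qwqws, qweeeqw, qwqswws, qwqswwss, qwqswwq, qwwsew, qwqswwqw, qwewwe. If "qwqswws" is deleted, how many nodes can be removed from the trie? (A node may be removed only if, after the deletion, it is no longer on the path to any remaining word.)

After clearing the end-marker at "qwqswws", prune upward until reaching a node still needed by another word.
Every node on "qwqswws" is still needed (e.g. by "qwqswwss"), so nothing is freed.
Nodes removed: 0

0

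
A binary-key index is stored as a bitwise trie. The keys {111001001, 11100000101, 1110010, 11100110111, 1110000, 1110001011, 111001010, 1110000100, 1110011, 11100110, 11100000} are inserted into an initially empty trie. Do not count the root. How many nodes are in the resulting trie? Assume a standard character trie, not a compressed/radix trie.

29

Trie structure (* marks end of a word):
(root)
└─ 1
   └─ 1
      └─ 1
         └─ 0
            └─ 0
               ├─ 0
               │  ├─ 0 *
               │  │  ├─ 0 *
               │  │  │  └─ 1
               │  │  │     └─ 0
               │  │  │        └─ 1 *
               │  │  └─ 1
               │  │     └─ 0
               │  │        └─ 0 *
               │  └─ 1
               │     └─ 0
               │        └─ 1
               │           └─ 1 *
               └─ 1
                  ├─ 0 *
                  │  ├─ 0
                  │  │  └─ 1 *
                  │  └─ 1
                  │     └─ 0 *
                  └─ 1 *
                     └─ 0 *
                        └─ 1
                           └─ 1
                              └─ 1 *
Counting every labelled node above: 29.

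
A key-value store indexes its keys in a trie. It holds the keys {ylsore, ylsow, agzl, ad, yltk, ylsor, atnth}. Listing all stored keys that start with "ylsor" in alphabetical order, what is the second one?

ylsore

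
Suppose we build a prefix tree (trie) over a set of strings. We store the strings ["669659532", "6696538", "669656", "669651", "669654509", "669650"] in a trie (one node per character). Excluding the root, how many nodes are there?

18

Trie structure (* marks end of a word):
(root)
└─ 6
   └─ 6
      └─ 9
         └─ 6
            └─ 5
               ├─ 0 *
               ├─ 1 *
               ├─ 3
               │  └─ 8 *
               ├─ 4
               │  └─ 5
               │     └─ 0
               │        └─ 9 *
               ├─ 6 *
               └─ 9
                  └─ 5
                     └─ 3
                        └─ 2 *
Counting every labelled node above: 18.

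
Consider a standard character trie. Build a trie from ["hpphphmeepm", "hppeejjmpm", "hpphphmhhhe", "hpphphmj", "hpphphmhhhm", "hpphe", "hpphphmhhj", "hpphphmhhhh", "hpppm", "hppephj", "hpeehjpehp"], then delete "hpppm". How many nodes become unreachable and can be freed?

A node on "hpppm"'s path can go only if nothing else ends at it or branches off below it.
The suffix "pm" (2 nodes) is used only by "hpppm"; the node for "hpp" still has the child "h", so pruning stops there.
Nodes removed: 2

2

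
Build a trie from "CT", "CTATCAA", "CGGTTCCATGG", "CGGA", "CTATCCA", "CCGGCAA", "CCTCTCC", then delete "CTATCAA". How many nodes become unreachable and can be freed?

2

Walk "CTATCAA" from the leaf back toward the root, removing each node that no remaining word uses.
The suffix "AA" (2 nodes) is used only by "CTATCAA"; the node for "CTATC" still has the child "C", so pruning stops there.
Nodes removed: 2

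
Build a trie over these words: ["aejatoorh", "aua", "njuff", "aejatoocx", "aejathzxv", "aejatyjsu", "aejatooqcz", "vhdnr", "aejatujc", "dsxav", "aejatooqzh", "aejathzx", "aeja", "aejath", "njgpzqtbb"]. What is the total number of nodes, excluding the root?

Count nodes per top-level branch (shared prefixes stored once):
  'a'-branch (aeja, aejath, aejathzx, aejathzxv, aejatoocx, aejatooqcz, aejatooqzh, aejatoorh, aejatujc, aejatyjsu, aua): 29 nodes
  'd'-branch (dsxav): 5 nodes
  'n'-branch (njgpzqtbb, njuff): 12 nodes
  'v'-branch (vhdnr): 5 nodes
Sum: 51

51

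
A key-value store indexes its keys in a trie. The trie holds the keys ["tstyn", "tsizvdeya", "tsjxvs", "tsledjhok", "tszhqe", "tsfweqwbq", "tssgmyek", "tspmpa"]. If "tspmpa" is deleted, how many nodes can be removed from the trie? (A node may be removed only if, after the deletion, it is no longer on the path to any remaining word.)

Walk "tspmpa" from the leaf back toward the root, removing each node that no remaining word uses.
The suffix "pmpa" (4 nodes) is used only by "tspmpa"; the node for "ts" still has the child "t", so pruning stops there.
Nodes removed: 4

4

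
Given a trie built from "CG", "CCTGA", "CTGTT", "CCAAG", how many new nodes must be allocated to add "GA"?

2

"GA" shares no prefix with any stored word, so all 2 characters open new nodes.
2 − 0 = 2 new nodes.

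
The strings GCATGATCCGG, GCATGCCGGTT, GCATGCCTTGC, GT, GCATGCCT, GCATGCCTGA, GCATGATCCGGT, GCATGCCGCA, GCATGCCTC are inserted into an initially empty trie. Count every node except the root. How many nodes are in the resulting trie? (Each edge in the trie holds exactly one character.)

28

Trie structure (* marks end of a word):
(root)
└─ G
   ├─ C
   │  └─ A
   │     └─ T
   │        └─ G
   │           ├─ A
   │           │  └─ T
   │           │     └─ C
   │           │        └─ C
   │           │           └─ G
   │           │              └─ G *
   │           │                 └─ T *
   │           └─ C
   │              └─ C
   │                 ├─ G
   │                 │  ├─ C
   │                 │  │  └─ A *
   │                 │  └─ G
   │                 │     └─ T
   │                 │        └─ T *
   │                 └─ T *
   │                    ├─ C *
   │                    ├─ G
   │                    │  └─ A *
   │                    └─ T
   │                       └─ G
   │                          └─ C *
   └─ T *
Counting every labelled node above: 28.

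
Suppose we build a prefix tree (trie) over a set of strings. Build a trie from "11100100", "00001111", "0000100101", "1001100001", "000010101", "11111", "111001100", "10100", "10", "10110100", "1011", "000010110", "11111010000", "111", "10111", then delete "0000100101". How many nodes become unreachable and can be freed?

After clearing the end-marker at "0000100101", prune upward until reaching a node still needed by another word.
The suffix "0101" (4 nodes) is used only by "0000100101"; the node for "000010" still has the child "1", so pruning stops there.
Nodes removed: 4

4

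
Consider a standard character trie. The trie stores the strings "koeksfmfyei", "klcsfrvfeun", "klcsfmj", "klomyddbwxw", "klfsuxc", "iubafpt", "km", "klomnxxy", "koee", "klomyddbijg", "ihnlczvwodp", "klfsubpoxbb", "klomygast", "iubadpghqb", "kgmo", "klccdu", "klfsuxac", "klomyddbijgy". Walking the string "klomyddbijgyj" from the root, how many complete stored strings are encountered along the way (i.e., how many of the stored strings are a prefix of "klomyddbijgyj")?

2

Walk "klomyddbijgyj" from the root; an end-of-word marker is hit whenever a stored word is a prefix of "klomyddbijgyj".
Prefixes of the query that are stored words: "klomyddbijg", "klomyddbijgy"
Count: 2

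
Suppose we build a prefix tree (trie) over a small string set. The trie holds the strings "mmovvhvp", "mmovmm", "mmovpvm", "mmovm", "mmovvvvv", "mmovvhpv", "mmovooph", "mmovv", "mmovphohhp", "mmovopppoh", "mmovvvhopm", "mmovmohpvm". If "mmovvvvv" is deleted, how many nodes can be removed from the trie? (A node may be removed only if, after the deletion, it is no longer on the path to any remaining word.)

2

After clearing the end-marker at "mmovvvvv", prune upward until reaching a node still needed by another word.
The suffix "vv" (2 nodes) is used only by "mmovvvvv"; the node for "mmovvv" still has the child "h", so pruning stops there.
Nodes removed: 2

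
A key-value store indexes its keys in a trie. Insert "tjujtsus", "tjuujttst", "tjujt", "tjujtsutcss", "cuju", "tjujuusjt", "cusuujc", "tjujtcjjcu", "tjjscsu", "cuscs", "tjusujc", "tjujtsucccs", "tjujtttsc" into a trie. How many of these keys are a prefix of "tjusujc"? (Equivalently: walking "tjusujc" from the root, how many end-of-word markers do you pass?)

1

Check each prefix of "tjusujc" against the stored set — each match is an end-marker on the path.
Prefixes of the query that are stored words: "tjusujc"
Count: 1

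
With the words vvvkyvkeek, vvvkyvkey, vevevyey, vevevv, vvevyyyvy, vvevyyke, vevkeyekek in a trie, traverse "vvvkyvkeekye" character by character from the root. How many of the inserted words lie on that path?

1

Check each prefix of "vvvkyvkeekye" against the stored set — each match is an end-marker on the path.
Prefixes of the query that are stored words: "vvvkyvkeek"
Count: 1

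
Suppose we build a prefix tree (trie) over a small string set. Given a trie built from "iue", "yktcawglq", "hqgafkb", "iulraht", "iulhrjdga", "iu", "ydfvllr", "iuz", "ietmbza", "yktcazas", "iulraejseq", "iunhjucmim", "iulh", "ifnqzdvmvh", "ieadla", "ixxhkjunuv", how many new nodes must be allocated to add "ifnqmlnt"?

4

Walking "ifnqmlnt" from the root, the first 4 characters ("ifnq") follow existing edges; "m" is the first miss.
So 8 − 4 = 4 new nodes.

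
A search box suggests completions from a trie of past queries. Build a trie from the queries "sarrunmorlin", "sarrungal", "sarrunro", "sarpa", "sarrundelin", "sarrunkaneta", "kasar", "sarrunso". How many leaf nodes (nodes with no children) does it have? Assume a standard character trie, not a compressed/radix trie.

A leaf is a node with no children — equivalently, the end of a word that is not a proper prefix of any other stored word.
Those words: "kasar", "sarpa", "sarrundelin", "sarrungal", "sarrunkaneta", "sarrunmorlin", "sarrunro", "sarrunso"
Leaf count: 8

8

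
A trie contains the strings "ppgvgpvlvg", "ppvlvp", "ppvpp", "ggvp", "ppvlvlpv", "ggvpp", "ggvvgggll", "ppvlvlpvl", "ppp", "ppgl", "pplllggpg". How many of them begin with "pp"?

Walk to "pp"; the words in its subtree are exactly those with that prefix.
Matches: "ppgl", "ppgvgpvlvg", "pplllggpg", "ppp", "ppvlvlpv", "ppvlvlpvl", "ppvlvp", "ppvpp"
Count: 8

8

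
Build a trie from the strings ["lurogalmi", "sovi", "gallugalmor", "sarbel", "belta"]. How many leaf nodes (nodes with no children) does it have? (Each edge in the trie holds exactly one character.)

Leaves are exactly the stored words that no other stored word extends.
Those words: "belta", "gallugalmor", "lurogalmi", "sarbel", "sovi"
Leaf count: 5

5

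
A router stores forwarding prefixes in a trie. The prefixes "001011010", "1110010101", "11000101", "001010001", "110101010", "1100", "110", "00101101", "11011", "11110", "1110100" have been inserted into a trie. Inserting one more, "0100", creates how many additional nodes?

3

The longest prefix of "0100" already in the trie is "0" (length 1).
So 4 − 1 = 3 new nodes.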